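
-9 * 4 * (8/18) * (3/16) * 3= -9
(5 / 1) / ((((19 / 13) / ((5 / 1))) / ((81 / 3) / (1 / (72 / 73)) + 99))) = 2980575 / 1387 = 2148.94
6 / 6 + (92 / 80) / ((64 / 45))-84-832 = -234033 / 256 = -914.19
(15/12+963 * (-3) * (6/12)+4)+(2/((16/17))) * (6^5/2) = 27291/4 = 6822.75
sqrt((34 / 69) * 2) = 2 * sqrt(1173) / 69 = 0.99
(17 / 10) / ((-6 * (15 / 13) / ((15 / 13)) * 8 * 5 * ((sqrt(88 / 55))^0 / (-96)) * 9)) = 17 / 225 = 0.08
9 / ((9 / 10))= 10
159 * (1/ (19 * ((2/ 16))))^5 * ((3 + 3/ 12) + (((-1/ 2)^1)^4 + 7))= 53729280/ 2476099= 21.70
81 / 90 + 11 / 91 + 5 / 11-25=-235481 / 10010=-23.52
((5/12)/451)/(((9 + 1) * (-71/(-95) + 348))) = 95/358609944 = 0.00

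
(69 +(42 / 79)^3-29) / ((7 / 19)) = 376117312 / 3451273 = 108.98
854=854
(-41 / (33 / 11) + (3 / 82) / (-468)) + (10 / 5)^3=-24163 / 4264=-5.67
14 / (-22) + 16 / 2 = 81 / 11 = 7.36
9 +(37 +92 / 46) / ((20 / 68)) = 708 / 5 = 141.60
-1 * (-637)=637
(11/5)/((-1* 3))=-11/15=-0.73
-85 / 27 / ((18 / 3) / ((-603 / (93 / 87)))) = 165155 / 558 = 295.98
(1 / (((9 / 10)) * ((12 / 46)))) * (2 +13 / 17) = 5405 / 459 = 11.78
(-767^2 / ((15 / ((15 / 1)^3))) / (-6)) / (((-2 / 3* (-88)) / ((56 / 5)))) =185311035 / 44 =4211614.43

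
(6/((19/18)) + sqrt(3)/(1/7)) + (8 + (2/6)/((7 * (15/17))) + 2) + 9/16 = 7 * sqrt(3) + 1560953/95760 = 28.43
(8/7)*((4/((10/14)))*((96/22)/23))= 1536/1265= 1.21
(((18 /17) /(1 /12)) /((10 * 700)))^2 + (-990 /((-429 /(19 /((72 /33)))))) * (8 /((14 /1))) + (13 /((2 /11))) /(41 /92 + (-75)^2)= 17114235399876682 /1488682426765625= 11.50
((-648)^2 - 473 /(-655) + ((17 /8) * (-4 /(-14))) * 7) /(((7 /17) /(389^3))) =1100915968057139911 /18340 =60028133481850.59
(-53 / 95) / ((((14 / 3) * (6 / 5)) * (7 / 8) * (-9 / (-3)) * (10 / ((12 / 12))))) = -53 / 13965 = -0.00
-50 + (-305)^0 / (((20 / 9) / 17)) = -847 / 20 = -42.35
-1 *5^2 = -25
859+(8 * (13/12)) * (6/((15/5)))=2629/3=876.33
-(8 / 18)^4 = -0.04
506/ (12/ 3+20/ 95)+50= 170.18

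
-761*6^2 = -27396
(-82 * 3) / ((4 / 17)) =-2091 / 2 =-1045.50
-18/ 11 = -1.64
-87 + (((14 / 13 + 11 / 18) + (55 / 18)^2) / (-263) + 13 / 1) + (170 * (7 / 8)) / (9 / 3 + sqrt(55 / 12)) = 1584953293 / 58711068- 595 * sqrt(165) / 106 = -45.11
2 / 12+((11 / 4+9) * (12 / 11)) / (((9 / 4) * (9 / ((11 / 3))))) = 2.49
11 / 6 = 1.83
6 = 6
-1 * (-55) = 55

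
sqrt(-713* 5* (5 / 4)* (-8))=5* sqrt(1426)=188.81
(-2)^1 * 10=-20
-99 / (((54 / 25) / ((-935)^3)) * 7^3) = 224785103125 / 2058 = 109225025.81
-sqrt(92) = -9.59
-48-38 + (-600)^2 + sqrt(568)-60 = 2 *sqrt(142) + 359854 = 359877.83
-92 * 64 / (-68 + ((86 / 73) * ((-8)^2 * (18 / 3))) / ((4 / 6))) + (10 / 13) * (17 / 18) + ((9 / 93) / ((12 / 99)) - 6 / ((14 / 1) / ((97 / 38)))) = -198078437549 / 21501131652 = -9.21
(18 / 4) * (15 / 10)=27 / 4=6.75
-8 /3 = -2.67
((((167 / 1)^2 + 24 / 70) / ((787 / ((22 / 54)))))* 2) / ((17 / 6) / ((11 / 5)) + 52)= 472445468 / 871881885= 0.54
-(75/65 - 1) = -2/13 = -0.15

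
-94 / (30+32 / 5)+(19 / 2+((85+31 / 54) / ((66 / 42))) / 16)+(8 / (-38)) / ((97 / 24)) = 16368226891 / 1593944352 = 10.27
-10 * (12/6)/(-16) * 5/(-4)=-1.56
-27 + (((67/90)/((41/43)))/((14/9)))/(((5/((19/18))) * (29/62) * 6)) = -1211796491/44944200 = -26.96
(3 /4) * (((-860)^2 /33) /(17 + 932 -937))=46225 /33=1400.76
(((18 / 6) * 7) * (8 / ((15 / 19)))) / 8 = 133 / 5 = 26.60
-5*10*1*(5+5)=-500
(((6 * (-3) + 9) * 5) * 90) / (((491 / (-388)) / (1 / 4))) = 392850 / 491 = 800.10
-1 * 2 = -2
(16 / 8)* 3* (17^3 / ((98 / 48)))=707472 / 49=14438.20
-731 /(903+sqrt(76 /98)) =-32344557 /39955003+5117*sqrt(38) /39955003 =-0.81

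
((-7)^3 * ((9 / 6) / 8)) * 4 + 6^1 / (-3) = -1037 / 4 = -259.25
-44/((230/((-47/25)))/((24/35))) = 24816/100625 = 0.25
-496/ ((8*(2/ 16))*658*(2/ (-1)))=0.38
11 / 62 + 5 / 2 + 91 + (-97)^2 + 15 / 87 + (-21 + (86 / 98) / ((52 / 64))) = 5430523083 / 572663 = 9482.93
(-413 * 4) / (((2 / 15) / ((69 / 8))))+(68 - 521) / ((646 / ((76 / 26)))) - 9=-94477323 / 884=-106874.80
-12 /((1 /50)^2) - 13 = -30013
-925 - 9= -934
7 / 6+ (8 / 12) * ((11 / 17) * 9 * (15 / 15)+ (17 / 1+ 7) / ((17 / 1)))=611 / 102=5.99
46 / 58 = 23 / 29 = 0.79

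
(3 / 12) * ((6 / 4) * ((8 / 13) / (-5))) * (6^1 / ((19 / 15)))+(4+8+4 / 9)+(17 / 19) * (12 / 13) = 13.05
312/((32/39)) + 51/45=22883/60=381.38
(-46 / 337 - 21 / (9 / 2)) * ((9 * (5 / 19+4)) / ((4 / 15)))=-4425030 / 6403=-691.09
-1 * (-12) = 12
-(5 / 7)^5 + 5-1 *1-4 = -3125 / 16807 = -0.19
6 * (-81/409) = -486/409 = -1.19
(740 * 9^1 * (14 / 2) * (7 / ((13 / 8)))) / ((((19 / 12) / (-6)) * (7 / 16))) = -1739473.36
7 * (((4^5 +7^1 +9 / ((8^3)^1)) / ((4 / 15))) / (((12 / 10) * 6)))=92379175 / 24576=3758.92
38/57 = 2/3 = 0.67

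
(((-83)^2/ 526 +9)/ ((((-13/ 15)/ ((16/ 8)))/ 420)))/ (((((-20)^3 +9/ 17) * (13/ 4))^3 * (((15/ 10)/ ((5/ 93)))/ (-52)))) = -102330007808000/ 45048257963325105817211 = -0.00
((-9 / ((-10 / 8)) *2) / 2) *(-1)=-36 / 5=-7.20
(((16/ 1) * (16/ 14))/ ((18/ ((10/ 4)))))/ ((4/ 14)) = 80/ 9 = 8.89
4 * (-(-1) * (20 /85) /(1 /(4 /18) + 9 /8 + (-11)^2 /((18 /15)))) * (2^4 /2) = 3072 /43435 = 0.07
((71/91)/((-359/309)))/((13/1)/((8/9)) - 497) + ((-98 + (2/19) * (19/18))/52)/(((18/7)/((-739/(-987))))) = -6297717198937/11518733699928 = -0.55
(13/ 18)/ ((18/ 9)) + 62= 62.36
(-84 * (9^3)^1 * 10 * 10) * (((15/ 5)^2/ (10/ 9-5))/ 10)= 1417176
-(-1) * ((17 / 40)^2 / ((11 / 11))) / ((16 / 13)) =3757 / 25600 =0.15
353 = 353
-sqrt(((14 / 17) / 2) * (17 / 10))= -sqrt(70) / 10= -0.84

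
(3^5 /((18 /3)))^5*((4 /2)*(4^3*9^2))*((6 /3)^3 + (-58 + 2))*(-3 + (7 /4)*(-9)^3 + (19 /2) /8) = 69277705862497452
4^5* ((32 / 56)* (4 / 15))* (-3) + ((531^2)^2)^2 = 221219910865139006834051 / 35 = 6320568881861114480972.89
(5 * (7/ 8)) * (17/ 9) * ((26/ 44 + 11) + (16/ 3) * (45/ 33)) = 246925/ 1584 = 155.89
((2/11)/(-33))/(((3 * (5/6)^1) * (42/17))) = -34/38115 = -0.00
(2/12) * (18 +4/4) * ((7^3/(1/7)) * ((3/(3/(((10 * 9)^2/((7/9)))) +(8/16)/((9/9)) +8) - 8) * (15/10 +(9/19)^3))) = -535692596285/5735929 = -93392.47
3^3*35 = 945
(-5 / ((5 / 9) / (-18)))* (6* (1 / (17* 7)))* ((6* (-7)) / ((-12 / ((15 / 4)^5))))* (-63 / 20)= -2325054375 / 34816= -66781.20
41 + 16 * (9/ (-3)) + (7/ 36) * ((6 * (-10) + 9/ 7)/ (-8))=-535/ 96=-5.57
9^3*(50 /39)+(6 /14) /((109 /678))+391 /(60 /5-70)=535341407 /575302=930.54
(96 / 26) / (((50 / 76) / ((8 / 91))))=14592 / 29575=0.49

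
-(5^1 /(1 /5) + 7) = -32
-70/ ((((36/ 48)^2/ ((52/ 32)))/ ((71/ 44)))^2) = -29817515/ 19602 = -1521.15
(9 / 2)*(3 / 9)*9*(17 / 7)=459 / 14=32.79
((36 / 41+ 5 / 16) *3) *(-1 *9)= -21087 / 656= -32.14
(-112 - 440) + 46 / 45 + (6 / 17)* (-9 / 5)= -421984 / 765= -551.61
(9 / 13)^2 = 0.48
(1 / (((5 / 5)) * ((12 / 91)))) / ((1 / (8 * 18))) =1092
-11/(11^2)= -1/11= -0.09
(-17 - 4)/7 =-3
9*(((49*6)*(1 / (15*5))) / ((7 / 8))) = 1008 / 25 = 40.32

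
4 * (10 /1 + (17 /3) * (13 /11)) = 2204 /33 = 66.79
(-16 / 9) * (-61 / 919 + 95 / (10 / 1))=-16.77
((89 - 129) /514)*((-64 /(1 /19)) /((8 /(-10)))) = -30400 /257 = -118.29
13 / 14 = 0.93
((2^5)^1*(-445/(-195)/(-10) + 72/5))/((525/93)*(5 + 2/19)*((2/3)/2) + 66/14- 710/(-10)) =5.32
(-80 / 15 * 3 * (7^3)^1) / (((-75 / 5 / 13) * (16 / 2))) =594.53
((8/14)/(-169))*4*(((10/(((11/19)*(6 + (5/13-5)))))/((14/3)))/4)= -190/21021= -0.01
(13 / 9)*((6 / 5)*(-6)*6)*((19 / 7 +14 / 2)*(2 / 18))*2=-14144 / 105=-134.70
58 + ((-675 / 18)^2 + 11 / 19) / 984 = 4444391 / 74784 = 59.43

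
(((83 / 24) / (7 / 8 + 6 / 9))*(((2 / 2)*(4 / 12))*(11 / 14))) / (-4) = -0.15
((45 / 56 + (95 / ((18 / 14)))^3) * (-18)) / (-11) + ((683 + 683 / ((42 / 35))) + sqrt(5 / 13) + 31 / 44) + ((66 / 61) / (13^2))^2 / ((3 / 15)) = sqrt(65) / 13 + 438379675489566289 / 662840174997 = 661366.20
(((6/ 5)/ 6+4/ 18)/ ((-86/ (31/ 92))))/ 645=-589/ 229645800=-0.00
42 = 42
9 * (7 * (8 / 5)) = 504 / 5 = 100.80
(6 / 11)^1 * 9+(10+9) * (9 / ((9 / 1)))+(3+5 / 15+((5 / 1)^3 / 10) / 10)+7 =35.49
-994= -994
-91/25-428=-10791/25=-431.64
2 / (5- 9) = -1 / 2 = -0.50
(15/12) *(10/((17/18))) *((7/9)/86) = 175/1462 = 0.12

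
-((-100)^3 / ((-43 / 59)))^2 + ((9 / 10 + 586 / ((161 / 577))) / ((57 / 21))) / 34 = -517206979993745445019 / 274724420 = -1882639264444.51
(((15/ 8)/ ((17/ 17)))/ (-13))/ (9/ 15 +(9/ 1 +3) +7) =-75/ 10192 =-0.01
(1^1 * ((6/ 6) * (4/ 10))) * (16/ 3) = 32/ 15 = 2.13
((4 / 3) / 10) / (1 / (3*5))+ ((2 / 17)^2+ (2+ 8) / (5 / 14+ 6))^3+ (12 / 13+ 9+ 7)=5069958717329254 / 221211092444693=22.92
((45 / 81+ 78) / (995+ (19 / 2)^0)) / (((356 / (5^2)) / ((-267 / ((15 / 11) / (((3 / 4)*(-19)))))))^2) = 3027.98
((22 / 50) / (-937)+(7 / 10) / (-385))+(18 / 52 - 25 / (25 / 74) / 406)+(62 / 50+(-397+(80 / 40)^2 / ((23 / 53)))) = -1208607482029 / 3128019895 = -386.38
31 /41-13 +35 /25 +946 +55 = 202982 /205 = 990.16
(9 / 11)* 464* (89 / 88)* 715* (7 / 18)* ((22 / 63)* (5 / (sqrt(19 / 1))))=1677650* sqrt(19) / 171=42764.37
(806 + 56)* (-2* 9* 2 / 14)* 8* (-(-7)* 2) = -248256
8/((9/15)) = 40/3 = 13.33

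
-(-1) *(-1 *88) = -88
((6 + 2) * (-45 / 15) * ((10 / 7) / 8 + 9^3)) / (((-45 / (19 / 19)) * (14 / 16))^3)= 20907008 / 72930375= 0.29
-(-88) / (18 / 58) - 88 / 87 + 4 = 286.54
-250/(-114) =125/57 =2.19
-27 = -27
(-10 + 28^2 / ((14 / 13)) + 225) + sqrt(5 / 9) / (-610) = 943-sqrt(5) / 1830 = 943.00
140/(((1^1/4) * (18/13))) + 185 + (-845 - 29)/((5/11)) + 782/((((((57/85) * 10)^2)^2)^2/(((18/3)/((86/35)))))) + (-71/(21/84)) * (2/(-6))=-1266158568860707572407/1022176801240755840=-1238.69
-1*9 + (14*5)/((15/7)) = 71/3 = 23.67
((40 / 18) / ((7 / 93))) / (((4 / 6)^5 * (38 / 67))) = 395.29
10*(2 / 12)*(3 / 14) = 5 / 14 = 0.36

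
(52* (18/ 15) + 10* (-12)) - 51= -543/ 5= -108.60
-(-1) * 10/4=5/2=2.50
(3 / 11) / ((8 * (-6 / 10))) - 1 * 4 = -357 / 88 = -4.06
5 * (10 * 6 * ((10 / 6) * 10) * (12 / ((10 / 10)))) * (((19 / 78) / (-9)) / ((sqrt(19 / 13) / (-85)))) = 850000 * sqrt(247) / 117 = 114177.77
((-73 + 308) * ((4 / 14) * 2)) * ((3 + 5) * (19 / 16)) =8930 / 7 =1275.71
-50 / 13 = -3.85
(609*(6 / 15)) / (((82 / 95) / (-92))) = -1064532 / 41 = -25964.20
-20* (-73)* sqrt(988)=2920* sqrt(247)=45891.40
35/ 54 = 0.65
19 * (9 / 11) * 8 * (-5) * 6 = -41040 / 11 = -3730.91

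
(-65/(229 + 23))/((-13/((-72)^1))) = -10/7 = -1.43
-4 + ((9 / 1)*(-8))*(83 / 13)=-463.69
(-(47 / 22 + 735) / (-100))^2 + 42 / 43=55.31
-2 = -2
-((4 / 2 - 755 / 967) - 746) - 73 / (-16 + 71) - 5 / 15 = 118568537 / 159555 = 743.12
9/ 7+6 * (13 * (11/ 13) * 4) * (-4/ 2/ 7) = -519/ 7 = -74.14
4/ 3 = 1.33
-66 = -66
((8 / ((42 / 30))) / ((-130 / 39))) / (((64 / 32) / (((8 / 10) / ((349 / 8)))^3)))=-196608 / 37194980375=-0.00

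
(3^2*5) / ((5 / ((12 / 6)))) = 18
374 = 374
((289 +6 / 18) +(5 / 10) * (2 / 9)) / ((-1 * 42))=-2605 / 378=-6.89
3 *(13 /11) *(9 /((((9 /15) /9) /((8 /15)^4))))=53248 /1375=38.73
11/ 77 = 1/ 7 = 0.14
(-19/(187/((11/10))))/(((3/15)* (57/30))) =-5/17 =-0.29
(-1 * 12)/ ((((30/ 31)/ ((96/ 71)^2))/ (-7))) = 3999744/ 25205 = 158.69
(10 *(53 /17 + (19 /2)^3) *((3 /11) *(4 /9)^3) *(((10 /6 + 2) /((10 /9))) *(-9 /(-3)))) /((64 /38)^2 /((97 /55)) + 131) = 3642608408 /236820897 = 15.38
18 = 18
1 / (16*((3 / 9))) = 3 / 16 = 0.19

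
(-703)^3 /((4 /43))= -3734860965.25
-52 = -52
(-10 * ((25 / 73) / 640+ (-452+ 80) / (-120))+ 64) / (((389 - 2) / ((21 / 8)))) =1079057 / 4821504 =0.22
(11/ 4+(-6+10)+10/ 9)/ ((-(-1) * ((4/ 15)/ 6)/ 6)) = 4245/ 4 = 1061.25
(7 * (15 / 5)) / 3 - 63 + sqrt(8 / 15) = -56 + 2 * sqrt(30) / 15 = -55.27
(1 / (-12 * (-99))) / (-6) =-1 / 7128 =-0.00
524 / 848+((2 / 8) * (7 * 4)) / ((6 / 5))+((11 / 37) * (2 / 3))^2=16953629 / 2612052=6.49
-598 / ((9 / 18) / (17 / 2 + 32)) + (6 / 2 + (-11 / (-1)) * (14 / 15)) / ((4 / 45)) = -193155 / 4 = -48288.75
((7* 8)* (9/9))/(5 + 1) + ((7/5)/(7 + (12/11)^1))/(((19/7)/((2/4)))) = 475097/50730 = 9.37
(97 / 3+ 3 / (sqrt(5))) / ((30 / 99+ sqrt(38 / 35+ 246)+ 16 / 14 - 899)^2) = 88935 * (9 * sqrt(5)+ 485) / (-1036675+ 66 * sqrt(75670))^2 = 0.00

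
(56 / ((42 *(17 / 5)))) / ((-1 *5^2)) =-4 / 255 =-0.02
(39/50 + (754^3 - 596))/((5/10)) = 21433023439/25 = 857320937.56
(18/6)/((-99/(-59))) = 59/33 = 1.79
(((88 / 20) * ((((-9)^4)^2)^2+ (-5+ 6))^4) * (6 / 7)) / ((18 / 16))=4150144971363990235036448366631299243106085923713942967006664192 / 105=39525190203466573667013790000000000000000000000000000000000000.00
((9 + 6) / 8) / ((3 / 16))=10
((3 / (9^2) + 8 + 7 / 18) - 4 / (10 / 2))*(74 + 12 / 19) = 1459831 / 2565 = 569.13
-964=-964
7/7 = 1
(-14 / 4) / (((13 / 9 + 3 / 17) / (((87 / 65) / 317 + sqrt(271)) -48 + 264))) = -4766771457 / 10220080 -1071 * sqrt(271) / 496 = -501.96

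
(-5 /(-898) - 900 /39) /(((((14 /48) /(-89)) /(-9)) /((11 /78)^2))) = -8701405845 /6905171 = -1260.13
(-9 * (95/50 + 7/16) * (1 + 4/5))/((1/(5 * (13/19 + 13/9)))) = -153153/380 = -403.03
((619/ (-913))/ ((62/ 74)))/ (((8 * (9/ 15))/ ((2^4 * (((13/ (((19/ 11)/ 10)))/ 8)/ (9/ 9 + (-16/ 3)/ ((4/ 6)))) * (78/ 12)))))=96765175/ 4106508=23.56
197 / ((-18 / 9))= -197 / 2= -98.50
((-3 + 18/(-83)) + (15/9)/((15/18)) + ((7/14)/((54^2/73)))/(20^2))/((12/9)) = -235606741/258163200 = -0.91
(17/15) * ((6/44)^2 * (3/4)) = 153/9680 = 0.02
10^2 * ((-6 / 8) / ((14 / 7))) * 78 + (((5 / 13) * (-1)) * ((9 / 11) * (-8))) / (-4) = -418365 / 143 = -2925.63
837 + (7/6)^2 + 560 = 50341/36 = 1398.36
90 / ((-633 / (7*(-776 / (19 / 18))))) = 2933280 / 4009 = 731.67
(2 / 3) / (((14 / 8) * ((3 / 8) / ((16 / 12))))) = 256 / 189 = 1.35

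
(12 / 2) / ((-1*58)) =-3 / 29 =-0.10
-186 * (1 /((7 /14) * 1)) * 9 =-3348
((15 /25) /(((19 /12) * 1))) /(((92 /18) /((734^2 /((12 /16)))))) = 116371296 /2185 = 53259.17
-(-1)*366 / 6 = 61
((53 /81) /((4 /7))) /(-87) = -371 /28188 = -0.01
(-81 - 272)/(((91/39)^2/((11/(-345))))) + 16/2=56729/5635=10.07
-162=-162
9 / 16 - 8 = -119 / 16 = -7.44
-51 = -51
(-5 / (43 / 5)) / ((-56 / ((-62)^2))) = 24025 / 602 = 39.91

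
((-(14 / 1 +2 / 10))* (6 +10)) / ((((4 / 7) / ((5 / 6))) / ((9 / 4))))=-1491 / 2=-745.50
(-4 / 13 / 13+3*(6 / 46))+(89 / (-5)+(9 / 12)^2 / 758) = -4108767229 / 235707680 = -17.43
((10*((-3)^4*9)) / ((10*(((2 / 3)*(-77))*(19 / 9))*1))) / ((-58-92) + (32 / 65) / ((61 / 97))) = 78043095 / 1731156196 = 0.05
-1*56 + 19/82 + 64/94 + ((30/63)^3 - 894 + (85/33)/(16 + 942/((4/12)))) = -5402399301356/5692857093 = -948.98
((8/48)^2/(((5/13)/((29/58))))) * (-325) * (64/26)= -260/9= -28.89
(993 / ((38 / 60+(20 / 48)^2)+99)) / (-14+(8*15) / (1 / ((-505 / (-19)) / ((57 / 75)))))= 0.00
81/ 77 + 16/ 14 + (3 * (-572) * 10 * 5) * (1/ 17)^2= -6557759/ 22253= -294.69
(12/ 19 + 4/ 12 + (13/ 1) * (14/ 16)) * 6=5627/ 76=74.04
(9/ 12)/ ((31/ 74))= 111/ 62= 1.79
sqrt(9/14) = 3 * sqrt(14)/14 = 0.80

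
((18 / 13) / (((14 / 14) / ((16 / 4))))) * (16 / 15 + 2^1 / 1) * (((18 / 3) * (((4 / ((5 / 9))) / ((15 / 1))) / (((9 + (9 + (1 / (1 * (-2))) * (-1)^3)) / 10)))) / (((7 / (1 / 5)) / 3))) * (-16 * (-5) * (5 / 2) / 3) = 151.09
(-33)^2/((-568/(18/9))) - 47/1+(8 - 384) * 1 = -121221/284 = -426.83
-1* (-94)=94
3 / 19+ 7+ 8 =288 / 19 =15.16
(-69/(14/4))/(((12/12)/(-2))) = 276/7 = 39.43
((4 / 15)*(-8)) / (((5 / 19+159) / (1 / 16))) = -19 / 22695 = -0.00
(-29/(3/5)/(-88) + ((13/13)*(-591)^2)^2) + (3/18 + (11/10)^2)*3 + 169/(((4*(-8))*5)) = 121997216964.62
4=4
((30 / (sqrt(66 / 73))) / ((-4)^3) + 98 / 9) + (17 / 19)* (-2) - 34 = -4258 / 171 - 5* sqrt(4818) / 704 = -25.39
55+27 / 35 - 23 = 1147 / 35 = 32.77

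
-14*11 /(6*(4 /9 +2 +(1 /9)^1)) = -231 /23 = -10.04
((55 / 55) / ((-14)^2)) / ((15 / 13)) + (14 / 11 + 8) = 300023 / 32340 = 9.28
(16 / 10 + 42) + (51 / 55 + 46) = 4979 / 55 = 90.53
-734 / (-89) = 734 / 89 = 8.25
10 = 10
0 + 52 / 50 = 26 / 25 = 1.04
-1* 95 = -95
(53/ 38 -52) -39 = -3405/ 38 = -89.61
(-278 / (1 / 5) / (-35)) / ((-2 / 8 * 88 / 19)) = -2641 / 77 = -34.30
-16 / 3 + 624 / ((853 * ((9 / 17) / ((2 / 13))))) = -4368 / 853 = -5.12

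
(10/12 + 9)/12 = 59/72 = 0.82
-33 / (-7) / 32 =33 / 224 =0.15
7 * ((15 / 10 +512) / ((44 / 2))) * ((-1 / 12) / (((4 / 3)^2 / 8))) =-21567 / 352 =-61.27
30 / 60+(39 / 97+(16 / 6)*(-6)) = -2929 / 194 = -15.10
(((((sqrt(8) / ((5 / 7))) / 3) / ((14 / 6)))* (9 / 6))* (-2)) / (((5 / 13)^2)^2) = -77.55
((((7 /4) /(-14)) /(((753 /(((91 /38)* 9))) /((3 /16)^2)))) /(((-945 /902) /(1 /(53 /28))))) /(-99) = -3731 /5823521280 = -0.00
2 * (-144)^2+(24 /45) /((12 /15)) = 124418 /3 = 41472.67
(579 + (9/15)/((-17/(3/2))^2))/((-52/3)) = -10039941/300560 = -33.40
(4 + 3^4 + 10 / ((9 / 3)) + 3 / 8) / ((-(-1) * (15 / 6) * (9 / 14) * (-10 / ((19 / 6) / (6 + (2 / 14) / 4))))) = -1982099 / 684450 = -2.90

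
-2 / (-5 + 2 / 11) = 22 / 53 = 0.42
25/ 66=0.38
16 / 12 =4 / 3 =1.33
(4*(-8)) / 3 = -32 / 3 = -10.67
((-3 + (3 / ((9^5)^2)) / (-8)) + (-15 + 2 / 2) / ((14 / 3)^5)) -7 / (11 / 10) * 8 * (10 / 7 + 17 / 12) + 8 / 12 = -147.19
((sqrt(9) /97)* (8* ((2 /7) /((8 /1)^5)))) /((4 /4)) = 3 /1390592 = 0.00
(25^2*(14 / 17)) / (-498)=-4375 / 4233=-1.03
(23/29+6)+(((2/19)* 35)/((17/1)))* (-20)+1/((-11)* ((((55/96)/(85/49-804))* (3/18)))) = 212781008907/277684715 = 766.27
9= 9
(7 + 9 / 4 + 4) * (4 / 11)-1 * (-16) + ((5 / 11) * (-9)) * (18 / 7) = 793 / 77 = 10.30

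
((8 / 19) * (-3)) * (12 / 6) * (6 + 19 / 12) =-364 / 19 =-19.16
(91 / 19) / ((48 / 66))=1001 / 152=6.59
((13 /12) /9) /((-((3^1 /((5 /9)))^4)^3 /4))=-3173828125 /4052555153018976267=-0.00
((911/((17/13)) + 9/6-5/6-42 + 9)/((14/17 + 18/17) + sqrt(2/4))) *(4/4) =2168320/5277-575960 *sqrt(2)/5277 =256.55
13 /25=0.52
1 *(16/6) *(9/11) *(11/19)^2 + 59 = 21563/361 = 59.73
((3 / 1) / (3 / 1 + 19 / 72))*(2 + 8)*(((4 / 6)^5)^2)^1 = 16384 / 102789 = 0.16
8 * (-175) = -1400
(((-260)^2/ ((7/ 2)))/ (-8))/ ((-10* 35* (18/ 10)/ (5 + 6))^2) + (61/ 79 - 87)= -190873267/ 2194857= -86.96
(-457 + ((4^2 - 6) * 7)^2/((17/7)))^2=703893961/289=2435619.24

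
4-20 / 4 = -1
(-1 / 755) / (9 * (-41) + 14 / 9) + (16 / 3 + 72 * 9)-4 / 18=653.11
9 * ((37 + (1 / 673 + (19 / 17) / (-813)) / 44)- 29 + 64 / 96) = 483679857 / 6201022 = 78.00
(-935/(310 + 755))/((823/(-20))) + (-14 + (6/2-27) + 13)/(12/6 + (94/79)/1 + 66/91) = -6.36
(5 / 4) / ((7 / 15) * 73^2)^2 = 1125 / 5566055236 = 0.00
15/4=3.75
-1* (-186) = 186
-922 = -922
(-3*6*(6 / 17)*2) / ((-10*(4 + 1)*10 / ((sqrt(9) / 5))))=162 / 10625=0.02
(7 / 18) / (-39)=-7 / 702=-0.01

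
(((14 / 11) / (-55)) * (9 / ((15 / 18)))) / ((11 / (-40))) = 6048 / 6655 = 0.91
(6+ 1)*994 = 6958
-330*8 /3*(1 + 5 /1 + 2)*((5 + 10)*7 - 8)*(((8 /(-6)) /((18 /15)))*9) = 6828800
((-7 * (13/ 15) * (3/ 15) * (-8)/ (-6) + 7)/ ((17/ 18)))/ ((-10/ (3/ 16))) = -3633/ 34000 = -0.11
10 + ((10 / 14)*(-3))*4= 10 / 7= 1.43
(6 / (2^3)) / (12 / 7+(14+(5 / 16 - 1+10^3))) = 84 / 113683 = 0.00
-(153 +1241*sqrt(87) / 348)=-153 - 1241*sqrt(87) / 348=-186.26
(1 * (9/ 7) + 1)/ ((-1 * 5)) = -16/ 35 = -0.46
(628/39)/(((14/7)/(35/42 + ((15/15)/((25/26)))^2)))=1127417/73125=15.42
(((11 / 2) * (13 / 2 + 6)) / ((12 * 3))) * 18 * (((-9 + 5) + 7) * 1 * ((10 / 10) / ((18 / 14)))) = 1925 / 24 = 80.21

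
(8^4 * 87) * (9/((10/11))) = 17639424/5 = 3527884.80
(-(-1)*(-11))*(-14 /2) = 77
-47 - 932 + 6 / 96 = -978.94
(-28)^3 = -21952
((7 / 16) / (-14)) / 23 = -1 / 736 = -0.00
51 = 51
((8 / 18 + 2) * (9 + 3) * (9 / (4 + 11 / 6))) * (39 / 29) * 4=247104 / 1015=243.45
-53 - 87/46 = -2525/46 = -54.89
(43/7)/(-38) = -43/266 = -0.16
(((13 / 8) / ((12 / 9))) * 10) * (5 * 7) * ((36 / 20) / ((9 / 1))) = 1365 / 16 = 85.31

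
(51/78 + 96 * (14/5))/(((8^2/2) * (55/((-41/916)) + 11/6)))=-187329/27295840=-0.01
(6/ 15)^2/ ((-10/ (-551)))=1102/ 125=8.82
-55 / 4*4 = -55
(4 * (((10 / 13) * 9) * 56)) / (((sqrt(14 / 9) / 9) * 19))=38880 * sqrt(14) / 247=588.97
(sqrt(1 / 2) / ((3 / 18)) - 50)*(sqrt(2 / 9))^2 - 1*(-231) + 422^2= 2*sqrt(2) / 3 + 1604735 / 9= 178304.83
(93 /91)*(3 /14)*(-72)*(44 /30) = -23.13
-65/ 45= -13/ 9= -1.44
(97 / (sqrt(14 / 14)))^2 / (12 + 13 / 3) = 28227 / 49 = 576.06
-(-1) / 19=1 / 19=0.05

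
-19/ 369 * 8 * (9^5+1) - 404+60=-9102536/ 369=-24668.12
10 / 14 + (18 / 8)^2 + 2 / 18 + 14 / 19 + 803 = 15505933 / 19152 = 809.62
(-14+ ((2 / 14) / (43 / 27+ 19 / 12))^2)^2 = 6511771789802500 / 33232930569601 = 195.94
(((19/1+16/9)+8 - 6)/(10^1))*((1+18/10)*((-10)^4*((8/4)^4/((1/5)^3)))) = 1148000000/9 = 127555555.56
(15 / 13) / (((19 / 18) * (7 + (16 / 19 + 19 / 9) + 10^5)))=1215 / 111161063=0.00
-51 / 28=-1.82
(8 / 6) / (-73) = -4 / 219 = -0.02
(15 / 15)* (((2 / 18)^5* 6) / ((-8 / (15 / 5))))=-1 / 26244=-0.00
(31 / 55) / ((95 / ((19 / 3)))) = 31 / 825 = 0.04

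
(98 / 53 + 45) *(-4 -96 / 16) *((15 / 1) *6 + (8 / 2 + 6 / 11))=-25823200 / 583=-44293.65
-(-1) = 1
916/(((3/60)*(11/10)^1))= 16654.55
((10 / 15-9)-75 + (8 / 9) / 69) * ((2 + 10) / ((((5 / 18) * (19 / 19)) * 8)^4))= -41.00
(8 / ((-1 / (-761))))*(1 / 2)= 3044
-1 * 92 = -92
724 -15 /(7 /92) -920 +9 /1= -2689 /7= -384.14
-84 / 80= -21 / 20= -1.05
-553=-553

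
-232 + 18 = -214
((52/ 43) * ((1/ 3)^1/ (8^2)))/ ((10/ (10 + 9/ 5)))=767/ 103200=0.01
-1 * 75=-75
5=5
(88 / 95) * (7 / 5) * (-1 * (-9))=5544 / 475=11.67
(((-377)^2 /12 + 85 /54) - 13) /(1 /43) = 54950861 /108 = 508804.27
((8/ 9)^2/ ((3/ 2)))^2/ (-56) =-2048/ 413343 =-0.00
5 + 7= 12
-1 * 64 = -64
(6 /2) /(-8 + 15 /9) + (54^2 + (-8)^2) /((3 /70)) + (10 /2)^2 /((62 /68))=122913013 /1767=69560.28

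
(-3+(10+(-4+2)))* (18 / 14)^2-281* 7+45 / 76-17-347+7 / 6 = -25929943 / 11172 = -2320.98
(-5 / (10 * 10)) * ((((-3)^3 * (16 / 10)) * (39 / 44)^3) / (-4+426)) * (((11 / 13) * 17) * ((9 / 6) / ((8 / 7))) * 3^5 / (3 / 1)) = 3562603317 / 653593600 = 5.45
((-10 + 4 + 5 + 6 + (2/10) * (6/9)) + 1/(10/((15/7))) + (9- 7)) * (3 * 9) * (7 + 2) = 124983/70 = 1785.47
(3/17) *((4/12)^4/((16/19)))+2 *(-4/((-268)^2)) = 81619/32967216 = 0.00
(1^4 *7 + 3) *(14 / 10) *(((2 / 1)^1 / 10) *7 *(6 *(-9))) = -5292 / 5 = -1058.40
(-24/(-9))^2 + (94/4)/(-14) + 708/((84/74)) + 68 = 175681/252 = 697.15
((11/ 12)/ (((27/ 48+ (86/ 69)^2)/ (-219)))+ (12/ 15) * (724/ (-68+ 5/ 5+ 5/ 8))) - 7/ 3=-9066803323/ 85589235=-105.93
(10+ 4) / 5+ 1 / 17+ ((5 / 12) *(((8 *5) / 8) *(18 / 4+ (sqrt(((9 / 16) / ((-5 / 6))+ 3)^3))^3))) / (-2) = -24935067 *sqrt(930) / 16384000 - 2487 / 1360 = -48.24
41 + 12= 53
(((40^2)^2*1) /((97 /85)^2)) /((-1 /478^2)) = -4226040064000000 /9409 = -449148694228.93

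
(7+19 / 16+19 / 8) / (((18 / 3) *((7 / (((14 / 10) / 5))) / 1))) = 0.07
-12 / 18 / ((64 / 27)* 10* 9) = -1 / 320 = -0.00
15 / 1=15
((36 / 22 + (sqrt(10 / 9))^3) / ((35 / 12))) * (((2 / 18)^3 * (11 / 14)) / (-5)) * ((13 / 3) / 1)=-52 / 99225-572 * sqrt(10) / 4822335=-0.00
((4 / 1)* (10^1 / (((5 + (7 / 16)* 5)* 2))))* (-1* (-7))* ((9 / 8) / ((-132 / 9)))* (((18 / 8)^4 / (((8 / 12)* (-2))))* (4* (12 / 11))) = 11160261 / 89056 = 125.32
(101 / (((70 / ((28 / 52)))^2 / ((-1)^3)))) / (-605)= 101 / 10224500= 0.00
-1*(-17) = 17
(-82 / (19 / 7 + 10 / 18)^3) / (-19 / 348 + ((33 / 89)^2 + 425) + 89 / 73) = -515736217934217 / 93737037937528607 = -0.01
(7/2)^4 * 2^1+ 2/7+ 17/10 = 84591/280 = 302.11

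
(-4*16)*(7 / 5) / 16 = -28 / 5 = -5.60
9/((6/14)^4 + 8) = 21609/19289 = 1.12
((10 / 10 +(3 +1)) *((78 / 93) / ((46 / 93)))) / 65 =3 / 23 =0.13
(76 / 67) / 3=76 / 201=0.38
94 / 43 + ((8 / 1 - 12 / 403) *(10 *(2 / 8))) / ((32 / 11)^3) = 850449183 / 283918336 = 3.00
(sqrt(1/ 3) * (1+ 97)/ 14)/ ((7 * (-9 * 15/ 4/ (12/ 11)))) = -16 * sqrt(3)/ 1485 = -0.02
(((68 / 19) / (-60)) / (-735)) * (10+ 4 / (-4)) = 17 / 23275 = 0.00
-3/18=-1/6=-0.17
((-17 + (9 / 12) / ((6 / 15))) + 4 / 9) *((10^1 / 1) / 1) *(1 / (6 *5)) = -1057 / 216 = -4.89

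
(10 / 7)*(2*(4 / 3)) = 80 / 21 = 3.81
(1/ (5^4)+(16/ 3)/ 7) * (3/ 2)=10021/ 8750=1.15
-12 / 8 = -3 / 2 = -1.50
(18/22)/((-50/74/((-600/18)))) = 444/11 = 40.36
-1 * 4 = -4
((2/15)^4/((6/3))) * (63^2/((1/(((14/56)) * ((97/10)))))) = 4753/3125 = 1.52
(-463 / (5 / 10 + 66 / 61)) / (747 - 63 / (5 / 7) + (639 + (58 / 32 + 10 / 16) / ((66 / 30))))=-49707680 / 220606527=-0.23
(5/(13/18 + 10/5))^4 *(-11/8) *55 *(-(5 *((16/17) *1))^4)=203233536000000000/481481944321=422100.02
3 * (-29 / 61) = -87 / 61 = -1.43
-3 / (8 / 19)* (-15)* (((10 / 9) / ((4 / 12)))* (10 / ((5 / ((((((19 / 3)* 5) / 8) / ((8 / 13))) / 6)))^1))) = 586625 / 768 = 763.83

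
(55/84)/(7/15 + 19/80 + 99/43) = 47300/217189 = 0.22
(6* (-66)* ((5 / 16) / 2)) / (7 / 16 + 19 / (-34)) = 510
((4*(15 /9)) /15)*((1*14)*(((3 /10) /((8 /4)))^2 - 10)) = -27937 /450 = -62.08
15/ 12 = 5/ 4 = 1.25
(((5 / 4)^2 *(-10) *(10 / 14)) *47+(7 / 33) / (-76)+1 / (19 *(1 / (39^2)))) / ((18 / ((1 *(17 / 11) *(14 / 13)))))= -265326055 / 6455592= -41.10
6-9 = -3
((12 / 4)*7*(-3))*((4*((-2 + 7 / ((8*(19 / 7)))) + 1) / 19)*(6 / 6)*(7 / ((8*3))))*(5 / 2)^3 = 1892625 / 46208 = 40.96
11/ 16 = 0.69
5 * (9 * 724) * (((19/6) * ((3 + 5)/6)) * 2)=275120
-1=-1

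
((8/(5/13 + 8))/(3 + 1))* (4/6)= 52/327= 0.16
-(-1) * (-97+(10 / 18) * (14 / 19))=-16517 / 171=-96.59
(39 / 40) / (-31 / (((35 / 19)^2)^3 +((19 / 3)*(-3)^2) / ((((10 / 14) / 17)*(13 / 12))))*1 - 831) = -154004518024539 / 131263027260461840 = -0.00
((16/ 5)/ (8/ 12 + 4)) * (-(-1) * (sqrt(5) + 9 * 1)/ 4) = 6 * sqrt(5)/ 35 + 54/ 35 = 1.93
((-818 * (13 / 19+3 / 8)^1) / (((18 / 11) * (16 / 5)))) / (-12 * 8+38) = 3621695 / 1269504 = 2.85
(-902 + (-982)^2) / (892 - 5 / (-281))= 270721582 / 250657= 1080.05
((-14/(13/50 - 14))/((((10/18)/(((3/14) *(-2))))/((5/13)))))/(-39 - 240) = 100/92287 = 0.00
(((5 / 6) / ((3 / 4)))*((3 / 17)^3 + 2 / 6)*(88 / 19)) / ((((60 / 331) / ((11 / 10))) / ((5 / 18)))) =200014694 / 68049963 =2.94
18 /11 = 1.64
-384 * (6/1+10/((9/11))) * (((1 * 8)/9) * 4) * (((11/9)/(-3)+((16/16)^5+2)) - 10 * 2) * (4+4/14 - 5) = -309347.13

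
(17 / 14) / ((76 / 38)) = 0.61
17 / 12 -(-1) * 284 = 3425 / 12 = 285.42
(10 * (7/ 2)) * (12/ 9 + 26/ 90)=511/ 9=56.78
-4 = -4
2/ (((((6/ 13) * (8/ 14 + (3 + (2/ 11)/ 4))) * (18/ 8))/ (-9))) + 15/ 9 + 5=1044/ 557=1.87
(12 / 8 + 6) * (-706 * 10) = -52950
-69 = -69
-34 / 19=-1.79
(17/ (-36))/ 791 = -17/ 28476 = -0.00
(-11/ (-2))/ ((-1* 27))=-11/ 54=-0.20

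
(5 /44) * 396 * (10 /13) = 450 /13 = 34.62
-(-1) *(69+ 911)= 980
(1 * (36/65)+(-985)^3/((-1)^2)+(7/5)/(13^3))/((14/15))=-15747079191801/15379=-1023933883.33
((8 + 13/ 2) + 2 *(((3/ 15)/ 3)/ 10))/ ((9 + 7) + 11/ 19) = 5909/ 6750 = 0.88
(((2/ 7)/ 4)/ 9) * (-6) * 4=-4/ 21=-0.19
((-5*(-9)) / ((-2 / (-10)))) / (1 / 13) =2925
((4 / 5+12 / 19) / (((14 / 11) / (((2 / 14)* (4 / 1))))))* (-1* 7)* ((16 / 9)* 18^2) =-2591.57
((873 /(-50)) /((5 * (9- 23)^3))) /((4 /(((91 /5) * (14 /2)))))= 0.04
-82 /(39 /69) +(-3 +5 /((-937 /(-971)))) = -1740610 /12181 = -142.90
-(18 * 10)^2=-32400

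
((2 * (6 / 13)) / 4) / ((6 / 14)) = 7 / 13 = 0.54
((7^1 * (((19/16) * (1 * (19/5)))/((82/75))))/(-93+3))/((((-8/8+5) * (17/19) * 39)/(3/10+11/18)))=-48013/22913280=-0.00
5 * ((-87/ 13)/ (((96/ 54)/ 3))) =-11745/ 208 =-56.47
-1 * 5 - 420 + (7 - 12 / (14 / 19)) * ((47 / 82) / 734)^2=-10777221291985 / 25358167408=-425.00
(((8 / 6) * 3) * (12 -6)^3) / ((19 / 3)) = 2592 / 19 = 136.42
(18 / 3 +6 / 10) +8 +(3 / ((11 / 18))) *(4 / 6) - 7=10.87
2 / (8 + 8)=1 / 8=0.12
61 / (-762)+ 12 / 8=1.42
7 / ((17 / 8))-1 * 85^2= -122769 / 17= -7221.71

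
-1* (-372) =372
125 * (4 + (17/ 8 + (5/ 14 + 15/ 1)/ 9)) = 493375/ 504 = 978.92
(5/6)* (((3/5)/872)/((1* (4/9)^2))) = 81/27904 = 0.00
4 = 4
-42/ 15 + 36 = 166/ 5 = 33.20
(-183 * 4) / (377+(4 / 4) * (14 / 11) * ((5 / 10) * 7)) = -2013 / 1049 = -1.92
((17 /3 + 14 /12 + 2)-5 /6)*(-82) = -656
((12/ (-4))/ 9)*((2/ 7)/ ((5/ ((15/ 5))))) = -2/ 35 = -0.06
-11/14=-0.79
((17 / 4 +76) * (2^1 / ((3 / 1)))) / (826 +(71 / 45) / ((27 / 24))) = 43335 / 670196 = 0.06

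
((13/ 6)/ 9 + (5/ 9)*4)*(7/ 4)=931/ 216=4.31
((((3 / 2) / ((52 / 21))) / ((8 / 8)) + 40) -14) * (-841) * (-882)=1026227727 / 52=19735148.60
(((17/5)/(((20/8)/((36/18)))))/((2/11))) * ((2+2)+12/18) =5236/75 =69.81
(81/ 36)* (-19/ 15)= -57/ 20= -2.85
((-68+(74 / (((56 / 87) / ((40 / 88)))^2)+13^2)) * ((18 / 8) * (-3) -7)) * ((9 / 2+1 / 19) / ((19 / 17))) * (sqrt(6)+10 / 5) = -384739458365 * sqrt(6) / 49812224 -384739458365 / 24906112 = -34366.95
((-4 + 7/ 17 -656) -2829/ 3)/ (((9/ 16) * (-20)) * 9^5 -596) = 108976/ 45213013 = 0.00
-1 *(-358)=358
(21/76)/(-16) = -21/1216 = -0.02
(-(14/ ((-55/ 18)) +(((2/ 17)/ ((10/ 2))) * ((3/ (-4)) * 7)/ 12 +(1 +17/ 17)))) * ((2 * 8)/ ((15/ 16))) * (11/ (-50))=-103408/ 10625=-9.73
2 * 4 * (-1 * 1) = -8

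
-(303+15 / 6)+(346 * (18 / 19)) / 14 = -75035 / 266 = -282.09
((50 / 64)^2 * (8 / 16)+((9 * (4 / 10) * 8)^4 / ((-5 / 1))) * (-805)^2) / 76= -22826097749970643 / 19456000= -1173216372.84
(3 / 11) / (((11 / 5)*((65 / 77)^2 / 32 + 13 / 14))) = 23520 / 180401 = 0.13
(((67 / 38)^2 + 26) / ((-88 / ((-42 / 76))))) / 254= 882693 / 1226498944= 0.00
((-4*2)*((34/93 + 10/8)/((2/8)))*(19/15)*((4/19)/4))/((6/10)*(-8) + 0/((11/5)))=601/837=0.72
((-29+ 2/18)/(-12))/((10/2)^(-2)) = 1625/27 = 60.19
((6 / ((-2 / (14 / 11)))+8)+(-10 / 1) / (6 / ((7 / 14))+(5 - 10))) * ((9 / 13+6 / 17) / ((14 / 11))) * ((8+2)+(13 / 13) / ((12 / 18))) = 40227 / 1547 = 26.00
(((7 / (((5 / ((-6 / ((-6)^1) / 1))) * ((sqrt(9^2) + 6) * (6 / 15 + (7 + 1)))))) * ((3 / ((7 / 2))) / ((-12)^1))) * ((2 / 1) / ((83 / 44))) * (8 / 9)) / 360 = -22 / 10588725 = -0.00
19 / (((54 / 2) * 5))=19 / 135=0.14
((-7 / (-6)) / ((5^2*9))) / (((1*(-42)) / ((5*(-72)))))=0.04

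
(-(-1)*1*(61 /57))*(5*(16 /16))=305 /57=5.35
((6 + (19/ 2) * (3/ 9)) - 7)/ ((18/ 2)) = 13/ 54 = 0.24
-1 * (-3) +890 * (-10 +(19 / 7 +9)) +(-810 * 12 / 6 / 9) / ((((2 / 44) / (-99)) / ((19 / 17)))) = 52323237 / 119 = 439691.07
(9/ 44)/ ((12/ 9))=27/ 176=0.15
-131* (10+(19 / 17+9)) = -44802 / 17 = -2635.41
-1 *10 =-10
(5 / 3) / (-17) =-5 / 51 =-0.10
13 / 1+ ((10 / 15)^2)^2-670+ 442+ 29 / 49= -850202 / 3969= -214.21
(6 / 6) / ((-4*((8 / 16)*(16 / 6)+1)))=-3 / 28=-0.11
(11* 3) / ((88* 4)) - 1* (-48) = 1539 / 32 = 48.09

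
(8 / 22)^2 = 16 / 121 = 0.13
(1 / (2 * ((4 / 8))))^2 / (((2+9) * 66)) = 1 / 726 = 0.00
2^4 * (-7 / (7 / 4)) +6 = -58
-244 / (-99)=244 / 99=2.46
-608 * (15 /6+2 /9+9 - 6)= -31312 /9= -3479.11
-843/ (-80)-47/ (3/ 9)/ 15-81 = -6389/ 80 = -79.86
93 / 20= 4.65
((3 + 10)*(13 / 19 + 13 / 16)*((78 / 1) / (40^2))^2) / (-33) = -599781 / 428032000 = -0.00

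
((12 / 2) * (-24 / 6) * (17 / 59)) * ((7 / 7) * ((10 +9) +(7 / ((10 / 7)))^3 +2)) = -7071099 / 7375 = -958.79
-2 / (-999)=2 / 999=0.00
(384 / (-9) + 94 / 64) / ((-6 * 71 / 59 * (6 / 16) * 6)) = 233345 / 92016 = 2.54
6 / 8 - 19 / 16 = -7 / 16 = -0.44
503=503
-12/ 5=-2.40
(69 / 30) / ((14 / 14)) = 23 / 10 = 2.30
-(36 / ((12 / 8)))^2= -576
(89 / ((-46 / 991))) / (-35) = 88199 / 1610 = 54.78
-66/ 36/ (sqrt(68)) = -0.22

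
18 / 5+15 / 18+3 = 223 / 30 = 7.43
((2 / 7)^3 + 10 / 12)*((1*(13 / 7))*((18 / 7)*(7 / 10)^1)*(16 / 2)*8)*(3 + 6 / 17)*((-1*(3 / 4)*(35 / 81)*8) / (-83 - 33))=6967376 / 507297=13.73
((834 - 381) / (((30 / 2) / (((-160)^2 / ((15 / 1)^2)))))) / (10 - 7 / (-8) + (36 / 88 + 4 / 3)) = 13606912 / 49965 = 272.33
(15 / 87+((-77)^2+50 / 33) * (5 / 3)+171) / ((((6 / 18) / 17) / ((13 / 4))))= 6380038171 / 3828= 1666676.64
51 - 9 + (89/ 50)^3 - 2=5704969/ 125000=45.64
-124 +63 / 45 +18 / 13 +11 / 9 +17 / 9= -69091 / 585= -118.10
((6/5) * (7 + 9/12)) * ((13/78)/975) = 31/19500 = 0.00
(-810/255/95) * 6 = -324/1615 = -0.20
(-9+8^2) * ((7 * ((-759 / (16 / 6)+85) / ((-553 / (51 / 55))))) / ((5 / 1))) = 25.77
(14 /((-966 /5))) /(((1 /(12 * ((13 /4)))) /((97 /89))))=-6305 /2047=-3.08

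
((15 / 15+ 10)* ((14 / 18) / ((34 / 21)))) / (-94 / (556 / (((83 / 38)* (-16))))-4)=203357 / 73440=2.77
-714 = -714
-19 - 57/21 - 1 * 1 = -159/7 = -22.71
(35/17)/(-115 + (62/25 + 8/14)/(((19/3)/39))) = -116375/5438249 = -0.02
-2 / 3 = -0.67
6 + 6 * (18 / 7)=150 / 7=21.43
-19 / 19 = -1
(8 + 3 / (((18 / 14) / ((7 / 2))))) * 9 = 291 / 2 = 145.50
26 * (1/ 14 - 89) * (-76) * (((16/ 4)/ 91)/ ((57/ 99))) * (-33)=-21692880/ 49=-442711.84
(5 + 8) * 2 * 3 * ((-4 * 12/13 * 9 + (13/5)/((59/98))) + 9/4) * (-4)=2453982/295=8318.58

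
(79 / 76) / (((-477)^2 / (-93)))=-2449 / 5764068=-0.00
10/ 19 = 0.53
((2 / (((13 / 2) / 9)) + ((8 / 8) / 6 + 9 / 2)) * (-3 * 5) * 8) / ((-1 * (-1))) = -11600 / 13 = -892.31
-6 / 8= -3 / 4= -0.75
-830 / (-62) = 415 / 31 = 13.39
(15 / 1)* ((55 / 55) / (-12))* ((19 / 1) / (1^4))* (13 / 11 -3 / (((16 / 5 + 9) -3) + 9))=-48355 / 2002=-24.15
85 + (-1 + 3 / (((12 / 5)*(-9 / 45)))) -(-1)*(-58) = 79 / 4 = 19.75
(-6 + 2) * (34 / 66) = -2.06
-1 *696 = -696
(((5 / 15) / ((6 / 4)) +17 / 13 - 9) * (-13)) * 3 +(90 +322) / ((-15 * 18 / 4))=38506 / 135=285.23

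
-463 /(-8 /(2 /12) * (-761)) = -0.01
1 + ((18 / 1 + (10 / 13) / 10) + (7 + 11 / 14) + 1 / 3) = 14849 / 546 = 27.20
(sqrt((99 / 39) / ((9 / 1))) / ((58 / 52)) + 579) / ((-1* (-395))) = 2* sqrt(429) / 34365 + 579 / 395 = 1.47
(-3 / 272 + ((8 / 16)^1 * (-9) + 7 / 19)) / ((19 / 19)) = -21409 / 5168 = -4.14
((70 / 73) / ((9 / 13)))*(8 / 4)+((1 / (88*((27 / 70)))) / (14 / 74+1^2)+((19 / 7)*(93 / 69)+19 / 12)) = 4937344771 / 614352816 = 8.04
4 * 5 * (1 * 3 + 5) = 160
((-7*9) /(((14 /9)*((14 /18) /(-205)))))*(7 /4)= 149445 /8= 18680.62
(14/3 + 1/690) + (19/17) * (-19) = -194333/11730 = -16.57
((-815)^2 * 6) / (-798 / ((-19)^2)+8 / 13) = -492190725 / 197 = -2498430.08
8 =8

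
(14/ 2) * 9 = 63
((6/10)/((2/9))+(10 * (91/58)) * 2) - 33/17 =158441/4930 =32.14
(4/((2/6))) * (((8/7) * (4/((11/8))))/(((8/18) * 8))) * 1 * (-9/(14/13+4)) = -16848/847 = -19.89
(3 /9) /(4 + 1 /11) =11 /135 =0.08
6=6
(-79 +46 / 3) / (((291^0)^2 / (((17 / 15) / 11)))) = -3247 / 495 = -6.56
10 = 10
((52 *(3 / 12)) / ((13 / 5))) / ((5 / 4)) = 4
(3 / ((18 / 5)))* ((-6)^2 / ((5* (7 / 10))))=60 / 7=8.57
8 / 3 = 2.67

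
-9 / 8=-1.12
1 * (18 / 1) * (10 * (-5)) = -900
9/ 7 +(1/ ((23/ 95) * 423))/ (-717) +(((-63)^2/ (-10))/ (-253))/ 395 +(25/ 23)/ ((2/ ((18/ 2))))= 6.18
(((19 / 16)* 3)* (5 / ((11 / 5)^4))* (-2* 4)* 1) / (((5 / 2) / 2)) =-4.87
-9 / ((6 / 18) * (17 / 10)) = -270 / 17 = -15.88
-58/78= -29/39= -0.74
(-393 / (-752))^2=154449 / 565504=0.27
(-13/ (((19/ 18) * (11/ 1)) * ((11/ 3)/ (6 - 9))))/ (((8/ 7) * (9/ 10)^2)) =2275/ 2299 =0.99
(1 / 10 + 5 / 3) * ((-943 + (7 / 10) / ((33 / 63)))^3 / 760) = -1941012.90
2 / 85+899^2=808201.02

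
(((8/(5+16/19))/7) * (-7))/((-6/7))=532/333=1.60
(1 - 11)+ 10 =0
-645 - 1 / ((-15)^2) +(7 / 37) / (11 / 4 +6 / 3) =-102017278 / 158175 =-644.96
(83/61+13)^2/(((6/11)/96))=135058176/3721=36296.20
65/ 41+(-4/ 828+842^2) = 708965.58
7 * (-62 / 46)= -217 / 23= -9.43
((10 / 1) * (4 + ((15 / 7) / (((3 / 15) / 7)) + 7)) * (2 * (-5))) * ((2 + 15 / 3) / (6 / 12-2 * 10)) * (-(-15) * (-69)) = -41538000 / 13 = -3195230.77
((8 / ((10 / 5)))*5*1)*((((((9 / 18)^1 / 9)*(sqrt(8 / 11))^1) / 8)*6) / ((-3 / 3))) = -5*sqrt(22) / 33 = -0.71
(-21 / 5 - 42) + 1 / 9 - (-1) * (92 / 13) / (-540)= -80909 / 1755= -46.10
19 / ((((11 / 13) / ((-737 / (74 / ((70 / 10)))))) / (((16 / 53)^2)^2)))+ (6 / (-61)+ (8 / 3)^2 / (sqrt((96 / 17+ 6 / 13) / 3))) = -233304235646 / 17808815617+ 32 * sqrt(442) / 135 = -8.12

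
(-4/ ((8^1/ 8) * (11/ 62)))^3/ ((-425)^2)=-0.06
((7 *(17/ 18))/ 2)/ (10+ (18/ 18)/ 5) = 35/ 108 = 0.32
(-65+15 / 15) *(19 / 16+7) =-524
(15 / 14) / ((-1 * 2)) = -15 / 28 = -0.54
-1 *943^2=-889249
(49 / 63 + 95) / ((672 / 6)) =431 / 504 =0.86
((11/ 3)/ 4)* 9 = 33/ 4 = 8.25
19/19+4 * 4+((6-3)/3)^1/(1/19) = 36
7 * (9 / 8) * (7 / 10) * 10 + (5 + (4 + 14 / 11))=5755 / 88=65.40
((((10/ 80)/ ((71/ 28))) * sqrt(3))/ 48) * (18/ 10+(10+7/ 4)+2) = 2177 * sqrt(3)/ 136320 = 0.03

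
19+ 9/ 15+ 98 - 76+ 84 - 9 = 583/ 5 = 116.60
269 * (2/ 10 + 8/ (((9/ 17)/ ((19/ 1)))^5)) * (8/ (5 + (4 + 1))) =151316007730699444/ 1476225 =102501995109.62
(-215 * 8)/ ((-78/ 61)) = 52460/ 39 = 1345.13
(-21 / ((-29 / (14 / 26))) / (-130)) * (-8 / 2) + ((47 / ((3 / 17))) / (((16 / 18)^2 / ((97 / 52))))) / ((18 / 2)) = 438354729 / 6273280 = 69.88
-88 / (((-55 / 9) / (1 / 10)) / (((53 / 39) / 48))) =53 / 1300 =0.04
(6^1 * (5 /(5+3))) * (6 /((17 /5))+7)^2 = 333015 /1156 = 288.08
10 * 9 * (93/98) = 4185/49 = 85.41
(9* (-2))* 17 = -306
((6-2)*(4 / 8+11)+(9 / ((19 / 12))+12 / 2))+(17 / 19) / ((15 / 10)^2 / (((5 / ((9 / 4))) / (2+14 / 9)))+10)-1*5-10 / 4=201 / 4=50.25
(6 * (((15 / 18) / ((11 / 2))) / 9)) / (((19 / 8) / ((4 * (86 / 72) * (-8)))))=-27520 / 16929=-1.63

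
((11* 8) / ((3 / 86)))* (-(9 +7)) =-121088 / 3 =-40362.67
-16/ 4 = -4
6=6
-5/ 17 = -0.29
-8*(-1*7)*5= 280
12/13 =0.92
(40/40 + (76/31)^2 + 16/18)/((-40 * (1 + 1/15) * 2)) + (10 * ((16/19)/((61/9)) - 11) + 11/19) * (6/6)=-92614904231/855397632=-108.27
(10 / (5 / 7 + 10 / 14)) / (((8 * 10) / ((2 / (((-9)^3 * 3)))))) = -7 / 87480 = -0.00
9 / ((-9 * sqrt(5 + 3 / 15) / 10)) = -5 * sqrt(130) / 13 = -4.39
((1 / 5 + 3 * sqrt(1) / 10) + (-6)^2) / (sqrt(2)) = 73 * sqrt(2) / 4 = 25.81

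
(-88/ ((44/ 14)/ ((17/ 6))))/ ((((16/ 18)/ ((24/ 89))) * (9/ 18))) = -4284/ 89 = -48.13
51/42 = 1.21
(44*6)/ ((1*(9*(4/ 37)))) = 814/ 3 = 271.33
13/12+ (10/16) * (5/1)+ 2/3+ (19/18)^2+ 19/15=23509/3240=7.26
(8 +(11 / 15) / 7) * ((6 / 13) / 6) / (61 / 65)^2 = 0.71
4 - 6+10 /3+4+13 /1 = 55 /3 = 18.33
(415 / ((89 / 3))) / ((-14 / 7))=-1245 / 178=-6.99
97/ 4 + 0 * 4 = 97/ 4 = 24.25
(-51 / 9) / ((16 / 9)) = -51 / 16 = -3.19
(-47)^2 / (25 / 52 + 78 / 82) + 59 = 4889715 / 3053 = 1601.61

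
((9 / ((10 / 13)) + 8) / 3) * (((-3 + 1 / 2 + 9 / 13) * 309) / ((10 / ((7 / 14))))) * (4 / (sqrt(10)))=-953677 * sqrt(10) / 13000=-231.98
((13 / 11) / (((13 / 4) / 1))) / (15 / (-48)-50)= -64 / 8855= -0.01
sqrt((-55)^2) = 55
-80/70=-8/7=-1.14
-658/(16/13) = -4277/8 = -534.62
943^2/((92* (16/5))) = 193315/64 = 3020.55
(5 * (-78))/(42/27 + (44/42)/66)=-2730/11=-248.18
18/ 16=9/ 8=1.12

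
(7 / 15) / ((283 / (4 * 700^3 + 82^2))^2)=13176817154908485232 / 1201335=10968478530059.05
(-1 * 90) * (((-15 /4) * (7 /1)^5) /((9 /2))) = 1260525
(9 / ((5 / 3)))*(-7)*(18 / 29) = -3402 / 145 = -23.46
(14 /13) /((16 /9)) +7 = 791 /104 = 7.61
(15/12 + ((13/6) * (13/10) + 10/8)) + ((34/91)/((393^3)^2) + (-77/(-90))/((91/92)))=8290090401871597147/1341086176313829036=6.18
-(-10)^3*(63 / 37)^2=3969000 / 1369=2899.20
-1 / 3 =-0.33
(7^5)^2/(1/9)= 2542277241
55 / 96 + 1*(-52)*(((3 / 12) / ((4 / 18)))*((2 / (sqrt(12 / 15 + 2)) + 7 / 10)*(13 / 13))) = -117*sqrt(70) / 14 - 19381 / 480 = -110.30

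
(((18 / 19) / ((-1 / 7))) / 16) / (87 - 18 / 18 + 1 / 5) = -315 / 65512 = -0.00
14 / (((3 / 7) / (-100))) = -3266.67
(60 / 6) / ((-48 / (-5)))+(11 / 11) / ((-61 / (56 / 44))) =16439 / 16104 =1.02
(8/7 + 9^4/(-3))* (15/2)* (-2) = 32787.86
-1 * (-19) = 19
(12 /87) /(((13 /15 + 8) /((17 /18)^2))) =1445 /104139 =0.01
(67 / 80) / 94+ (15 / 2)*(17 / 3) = 319667 / 7520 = 42.51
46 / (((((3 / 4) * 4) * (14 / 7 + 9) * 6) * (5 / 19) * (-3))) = -0.29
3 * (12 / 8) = 9 / 2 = 4.50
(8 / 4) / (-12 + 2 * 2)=-1 / 4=-0.25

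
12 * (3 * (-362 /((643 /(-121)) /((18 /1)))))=28383696 /643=44142.61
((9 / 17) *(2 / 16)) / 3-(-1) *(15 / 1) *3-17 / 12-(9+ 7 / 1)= 11263 / 408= 27.61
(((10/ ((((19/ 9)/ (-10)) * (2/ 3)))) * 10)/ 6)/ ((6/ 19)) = -375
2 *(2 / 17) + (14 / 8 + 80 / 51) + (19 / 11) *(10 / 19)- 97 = -207653 / 2244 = -92.54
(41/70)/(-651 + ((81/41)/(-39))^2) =-11647649/12945884700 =-0.00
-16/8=-2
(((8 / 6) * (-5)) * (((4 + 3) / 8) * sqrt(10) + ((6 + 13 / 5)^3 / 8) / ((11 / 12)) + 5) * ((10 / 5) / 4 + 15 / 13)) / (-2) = 520.97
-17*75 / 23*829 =-1056975 / 23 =-45955.43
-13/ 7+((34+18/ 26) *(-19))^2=513992130/ 1183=434481.94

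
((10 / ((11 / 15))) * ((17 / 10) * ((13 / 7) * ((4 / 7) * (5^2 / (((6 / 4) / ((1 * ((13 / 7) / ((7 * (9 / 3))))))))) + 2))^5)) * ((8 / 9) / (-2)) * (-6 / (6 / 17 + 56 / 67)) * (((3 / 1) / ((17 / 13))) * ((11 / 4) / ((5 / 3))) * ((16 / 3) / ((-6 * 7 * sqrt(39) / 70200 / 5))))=-2286977938938305814283323867392000 * sqrt(39) / 2480947343447538652440579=-5756741548.25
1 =1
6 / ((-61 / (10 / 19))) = -60 / 1159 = -0.05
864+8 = 872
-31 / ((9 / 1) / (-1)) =31 / 9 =3.44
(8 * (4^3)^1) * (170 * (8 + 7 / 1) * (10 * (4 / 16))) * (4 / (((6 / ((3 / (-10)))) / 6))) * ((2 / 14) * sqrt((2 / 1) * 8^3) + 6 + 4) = -399513600 / 7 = -57073371.43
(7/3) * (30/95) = 14/19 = 0.74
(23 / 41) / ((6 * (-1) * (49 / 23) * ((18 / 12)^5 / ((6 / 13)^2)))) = -33856 / 27501201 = -0.00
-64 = -64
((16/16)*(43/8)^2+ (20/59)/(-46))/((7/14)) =2508453/43424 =57.77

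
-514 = -514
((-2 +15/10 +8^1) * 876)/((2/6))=19710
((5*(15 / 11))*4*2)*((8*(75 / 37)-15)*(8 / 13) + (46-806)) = -19920000 / 481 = -41413.72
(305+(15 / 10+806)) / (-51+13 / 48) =-10680 / 487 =-21.93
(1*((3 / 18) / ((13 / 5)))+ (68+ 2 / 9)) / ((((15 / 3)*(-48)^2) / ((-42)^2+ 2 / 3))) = 42296413 / 4043520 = 10.46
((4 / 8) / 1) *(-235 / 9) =-235 / 18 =-13.06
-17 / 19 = -0.89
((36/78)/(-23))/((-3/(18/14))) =18/2093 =0.01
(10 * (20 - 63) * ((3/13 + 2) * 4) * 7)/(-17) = 349160/221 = 1579.91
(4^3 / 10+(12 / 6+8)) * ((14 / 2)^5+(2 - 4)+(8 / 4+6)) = 1378666 / 5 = 275733.20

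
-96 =-96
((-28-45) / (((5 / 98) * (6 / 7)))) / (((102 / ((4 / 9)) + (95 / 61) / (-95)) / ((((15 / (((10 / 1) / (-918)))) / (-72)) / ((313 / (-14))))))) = 545274303 / 87630610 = 6.22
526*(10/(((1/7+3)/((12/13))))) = 220920/143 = 1544.90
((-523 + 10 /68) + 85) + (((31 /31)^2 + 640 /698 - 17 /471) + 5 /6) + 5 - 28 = -458.14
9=9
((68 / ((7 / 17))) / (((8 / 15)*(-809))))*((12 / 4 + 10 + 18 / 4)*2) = -13.40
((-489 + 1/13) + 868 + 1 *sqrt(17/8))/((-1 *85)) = -4928/1105 - sqrt(34)/340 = -4.48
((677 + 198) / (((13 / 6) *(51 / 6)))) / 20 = 525 / 221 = 2.38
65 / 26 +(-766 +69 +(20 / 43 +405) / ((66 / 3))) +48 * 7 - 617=-41154 / 43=-957.07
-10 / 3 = -3.33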